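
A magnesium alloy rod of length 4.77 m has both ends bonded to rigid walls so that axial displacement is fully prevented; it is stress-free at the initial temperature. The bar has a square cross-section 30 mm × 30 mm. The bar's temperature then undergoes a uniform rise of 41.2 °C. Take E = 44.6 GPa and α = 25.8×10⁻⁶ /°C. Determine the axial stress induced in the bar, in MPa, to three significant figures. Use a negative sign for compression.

Free thermal expansion αLΔT = 25.8e-6 · 4770 · 41.2 = 5.07 mm.
The walls impose strain ε = −(5.07)/4770 = -1.0630e-03; σ = Eε = 44600 · -1.0630e-03 = -47.41 MPa.

-47.4 MPa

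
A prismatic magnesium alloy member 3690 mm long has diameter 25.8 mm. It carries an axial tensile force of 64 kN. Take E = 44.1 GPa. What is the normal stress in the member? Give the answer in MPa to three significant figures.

122 MPa

A = 522.8 mm².
σ = N/A = 64000/522.8 = 122.4 MPa.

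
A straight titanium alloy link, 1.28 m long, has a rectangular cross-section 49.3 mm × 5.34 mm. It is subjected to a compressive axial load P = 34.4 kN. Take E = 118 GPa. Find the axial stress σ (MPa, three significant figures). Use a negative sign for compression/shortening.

-131 MPa

A = 263.3 mm².
σ = N/A = -34400/263.3 = -130.7 MPa.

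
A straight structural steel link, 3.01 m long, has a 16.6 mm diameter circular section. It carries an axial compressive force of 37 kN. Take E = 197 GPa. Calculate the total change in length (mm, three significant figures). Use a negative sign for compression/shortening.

-2.61 mm

A = 216.4 mm².
δ_mech = NL/(AE) = -37000·3010/(216.4·197000) = -2.612 mm.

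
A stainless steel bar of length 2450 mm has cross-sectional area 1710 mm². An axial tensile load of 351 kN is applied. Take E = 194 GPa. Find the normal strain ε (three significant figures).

0.00106

σ = N/A = 205.3 MPa; ε = σ/E = 205.3/194000 = 1.058e-03.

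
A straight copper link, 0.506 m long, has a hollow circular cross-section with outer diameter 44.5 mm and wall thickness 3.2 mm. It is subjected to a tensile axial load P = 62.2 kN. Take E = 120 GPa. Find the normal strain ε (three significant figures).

0.00125

A = 415.2 mm².
σ = N/A = 149.8 MPa; ε = σ/E = 149.8/120000 = 1.248e-03.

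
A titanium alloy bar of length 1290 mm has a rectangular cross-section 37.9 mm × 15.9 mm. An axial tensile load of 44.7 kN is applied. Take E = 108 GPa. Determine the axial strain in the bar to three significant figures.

6.87e-04

A = 602.6 mm².
σ = N/A = 74.18 MPa; ε = σ/E = 74.18/108000 = 6.868e-04.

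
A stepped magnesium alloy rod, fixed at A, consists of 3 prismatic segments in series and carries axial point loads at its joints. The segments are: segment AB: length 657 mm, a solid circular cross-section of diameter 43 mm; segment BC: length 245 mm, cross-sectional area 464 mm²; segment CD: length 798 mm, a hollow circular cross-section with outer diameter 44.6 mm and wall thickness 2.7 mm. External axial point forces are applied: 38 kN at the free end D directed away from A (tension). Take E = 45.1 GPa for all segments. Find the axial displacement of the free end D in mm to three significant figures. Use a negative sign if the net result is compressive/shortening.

Internal axial forces (sectioning from the free end, tension +): N_CD = 38 kN, N_BC = 38 kN, N_AB = 38 kN.
A_AB = 1452 mm².
A_CD = 355.4 mm².
δ_AB = 38000·657/(1452·45100) = 0.3812 mm
δ_BC = 38000·245/(464·45100) = 0.4449 mm
δ_CD = 38000·798/(355.4·45100) = 1.892 mm
δ = Σδ_i = 2.718 mm.

2.72 mm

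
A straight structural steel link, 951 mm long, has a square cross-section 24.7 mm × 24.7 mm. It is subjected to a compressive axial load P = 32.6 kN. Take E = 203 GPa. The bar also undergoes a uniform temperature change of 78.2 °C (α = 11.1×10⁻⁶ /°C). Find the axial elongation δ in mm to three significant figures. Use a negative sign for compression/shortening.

0.575 mm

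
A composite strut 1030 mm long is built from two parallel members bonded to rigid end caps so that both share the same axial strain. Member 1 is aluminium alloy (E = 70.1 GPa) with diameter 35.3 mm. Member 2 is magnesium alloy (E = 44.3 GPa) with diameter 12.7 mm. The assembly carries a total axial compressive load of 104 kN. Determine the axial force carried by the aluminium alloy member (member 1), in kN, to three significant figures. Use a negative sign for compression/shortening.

-96.1 kN

A_1 = 978.7 mm².
A_2 = 126.7 mm².
Equal strain + equilibrium ⇒ each member carries load in proportion to AE: A₁E₁ = 68610000 N, A₂E₂ = 5612000 N, ΣAE = 74220000 N.
F₁ = P·A₁E₁/ΣAE = -104000·68610000/74220000 = -96140 N.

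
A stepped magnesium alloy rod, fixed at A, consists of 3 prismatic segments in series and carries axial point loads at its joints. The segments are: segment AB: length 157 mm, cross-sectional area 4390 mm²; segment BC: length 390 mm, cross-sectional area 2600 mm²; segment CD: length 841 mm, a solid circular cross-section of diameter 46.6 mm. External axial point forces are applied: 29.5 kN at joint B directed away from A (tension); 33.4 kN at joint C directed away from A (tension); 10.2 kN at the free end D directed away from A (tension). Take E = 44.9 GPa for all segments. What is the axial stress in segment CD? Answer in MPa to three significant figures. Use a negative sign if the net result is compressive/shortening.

5.98 MPa

Internal axial forces (sectioning from the free end, tension +): N_CD = 10.2 kN, N_BC = 43.6 kN, N_AB = 73.1 kN.
A_CD = 1706 mm².
σ_CD = N_CD/A_CD = 10200/1706 = 5.981 MPa.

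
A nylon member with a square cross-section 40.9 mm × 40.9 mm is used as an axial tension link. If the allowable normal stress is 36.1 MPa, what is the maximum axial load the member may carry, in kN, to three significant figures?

A = 1673 mm².
P_max = σ_allow · A = 36.1 · 1673 = 60390 N = 60.39 kN.

60.4 kN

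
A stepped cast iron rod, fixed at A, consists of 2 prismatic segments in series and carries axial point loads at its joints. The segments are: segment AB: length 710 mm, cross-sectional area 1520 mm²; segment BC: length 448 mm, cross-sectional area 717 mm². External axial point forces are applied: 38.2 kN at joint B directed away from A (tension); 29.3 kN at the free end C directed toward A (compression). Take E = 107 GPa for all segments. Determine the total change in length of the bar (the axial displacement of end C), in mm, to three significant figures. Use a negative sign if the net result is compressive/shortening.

-0.132 mm

Internal axial forces (sectioning from the free end, tension +): N_BC = -29.3 kN, N_AB = 8.9 kN.
δ_AB = 8900·710/(1520·107000) = 0.03885 mm
δ_BC = -29300·448/(717·107000) = -0.1711 mm
δ = Σδ_i = -0.1322 mm.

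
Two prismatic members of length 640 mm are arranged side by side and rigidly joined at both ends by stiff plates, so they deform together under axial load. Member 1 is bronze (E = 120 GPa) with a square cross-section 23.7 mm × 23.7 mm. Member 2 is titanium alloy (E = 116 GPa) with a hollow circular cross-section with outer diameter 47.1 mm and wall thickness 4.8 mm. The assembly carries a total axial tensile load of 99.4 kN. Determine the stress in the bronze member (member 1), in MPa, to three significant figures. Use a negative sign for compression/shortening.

A_1 = 561.7 mm².
A_2 = 637.9 mm².
Equal strain + equilibrium ⇒ each member carries load in proportion to AE: A₁E₁ = 67400000 N, A₂E₂ = 73990000 N, ΣAE = 141400000 N.
σ₁ = P·E₁/ΣAE = 99400·120000/141400000 = 84.36 MPa.

84.4 MPa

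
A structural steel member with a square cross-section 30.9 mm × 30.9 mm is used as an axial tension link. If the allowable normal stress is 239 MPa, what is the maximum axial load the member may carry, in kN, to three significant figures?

228 kN

A = 954.8 mm².
P_max = σ_allow · A = 239 · 954.8 = 228200 N = 228.2 kN.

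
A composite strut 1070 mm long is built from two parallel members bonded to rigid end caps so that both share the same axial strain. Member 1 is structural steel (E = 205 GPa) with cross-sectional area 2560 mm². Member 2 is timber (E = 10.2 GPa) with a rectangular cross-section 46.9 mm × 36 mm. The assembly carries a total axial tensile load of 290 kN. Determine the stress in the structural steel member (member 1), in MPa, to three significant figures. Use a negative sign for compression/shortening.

110 MPa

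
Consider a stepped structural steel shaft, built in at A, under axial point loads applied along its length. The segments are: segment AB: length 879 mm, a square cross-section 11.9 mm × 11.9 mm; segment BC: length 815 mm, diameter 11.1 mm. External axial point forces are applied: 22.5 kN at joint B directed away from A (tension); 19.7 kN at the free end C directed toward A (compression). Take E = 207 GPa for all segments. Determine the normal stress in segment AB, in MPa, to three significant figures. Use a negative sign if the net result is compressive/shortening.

19.8 MPa

Internal axial forces (sectioning from the free end, tension +): N_BC = -19.7 kN, N_AB = 2.8 kN.
A_AB = 141.6 mm².
σ_AB = N_AB/A_AB = 2800/141.6 = 19.77 MPa.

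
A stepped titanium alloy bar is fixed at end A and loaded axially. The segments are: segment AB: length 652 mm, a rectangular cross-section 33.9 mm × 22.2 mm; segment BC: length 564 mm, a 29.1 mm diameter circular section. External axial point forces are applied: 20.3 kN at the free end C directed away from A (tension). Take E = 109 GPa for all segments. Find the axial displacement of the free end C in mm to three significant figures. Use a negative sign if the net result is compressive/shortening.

Internal axial forces (sectioning from the free end, tension +): N_BC = 20.3 kN, N_AB = 20.3 kN.
A_AB = 752.6 mm².
A_BC = 665.1 mm².
δ_AB = 20300·652/(752.6·109000) = 0.1613 mm
δ_BC = 20300·564/(665.1·109000) = 0.1579 mm
δ = Σδ_i = 0.3193 mm.

0.319 mm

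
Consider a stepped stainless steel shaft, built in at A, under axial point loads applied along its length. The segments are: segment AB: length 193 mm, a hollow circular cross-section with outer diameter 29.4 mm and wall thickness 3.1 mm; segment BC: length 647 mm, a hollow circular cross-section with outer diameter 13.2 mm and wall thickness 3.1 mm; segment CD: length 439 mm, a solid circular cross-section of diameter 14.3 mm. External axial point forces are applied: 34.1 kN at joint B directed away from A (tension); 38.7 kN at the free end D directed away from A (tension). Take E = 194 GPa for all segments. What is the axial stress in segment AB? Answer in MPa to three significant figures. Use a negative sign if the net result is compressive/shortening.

284 MPa

Internal axial forces (sectioning from the free end, tension +): N_CD = 38.7 kN, N_BC = 38.7 kN, N_AB = 72.8 kN.
A_AB = 256.1 mm².
σ_AB = N_AB/A_AB = 72800/256.1 = 284.2 MPa.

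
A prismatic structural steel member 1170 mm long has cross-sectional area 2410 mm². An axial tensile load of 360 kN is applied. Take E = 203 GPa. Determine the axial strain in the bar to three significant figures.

7.36e-04

σ = N/A = 149.4 MPa; ε = σ/E = 149.4/203000 = 7.359e-04.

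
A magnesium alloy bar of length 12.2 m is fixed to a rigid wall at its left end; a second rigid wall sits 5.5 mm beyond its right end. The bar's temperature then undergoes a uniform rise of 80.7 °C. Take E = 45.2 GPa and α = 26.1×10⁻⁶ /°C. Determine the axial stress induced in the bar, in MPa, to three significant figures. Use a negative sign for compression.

-74.8 MPa

Free thermal expansion αLΔT = 26.1e-6 · 12200 · 80.7 = 25.7 mm.
The walls engage after the gap closes; constrained expansion = 25.7 − 5.5 = 20.2 mm.
The walls impose strain ε = −(20.2)/12200 = -1.6555e-03; σ = Eε = 45200 · -1.6555e-03 = -74.83 MPa.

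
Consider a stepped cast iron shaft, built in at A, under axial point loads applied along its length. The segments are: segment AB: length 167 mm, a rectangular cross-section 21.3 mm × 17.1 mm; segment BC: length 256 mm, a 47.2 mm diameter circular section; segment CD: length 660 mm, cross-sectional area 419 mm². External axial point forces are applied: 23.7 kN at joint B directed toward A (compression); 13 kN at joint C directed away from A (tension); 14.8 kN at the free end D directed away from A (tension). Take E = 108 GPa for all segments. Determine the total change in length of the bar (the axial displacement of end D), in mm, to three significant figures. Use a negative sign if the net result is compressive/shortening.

0.271 mm

Internal axial forces (sectioning from the free end, tension +): N_CD = 14.8 kN, N_BC = 27.8 kN, N_AB = 4.1 kN.
A_AB = 364.2 mm².
A_BC = 1750 mm².
δ_AB = 4100·167/(364.2·108000) = 0.01741 mm
δ_BC = 27800·256/(1750·108000) = 0.03766 mm
δ_CD = 14800·660/(419·108000) = 0.2159 mm
δ = Σδ_i = 0.2709 mm.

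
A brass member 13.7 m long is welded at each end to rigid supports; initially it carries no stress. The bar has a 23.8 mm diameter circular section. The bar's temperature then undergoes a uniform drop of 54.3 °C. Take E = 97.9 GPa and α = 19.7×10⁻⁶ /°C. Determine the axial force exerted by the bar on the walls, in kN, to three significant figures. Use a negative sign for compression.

46.6 kN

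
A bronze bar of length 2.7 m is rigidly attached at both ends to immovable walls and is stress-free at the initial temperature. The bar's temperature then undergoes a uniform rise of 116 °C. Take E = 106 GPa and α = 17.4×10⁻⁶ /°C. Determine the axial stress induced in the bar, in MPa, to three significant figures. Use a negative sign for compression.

Free thermal expansion αLΔT = 17.4e-6 · 2700 · 116 = 5.45 mm.
The walls impose strain ε = −(5.45)/2700 = -2.0184e-03; σ = Eε = 106000 · -2.0184e-03 = -214 MPa.

-214 MPa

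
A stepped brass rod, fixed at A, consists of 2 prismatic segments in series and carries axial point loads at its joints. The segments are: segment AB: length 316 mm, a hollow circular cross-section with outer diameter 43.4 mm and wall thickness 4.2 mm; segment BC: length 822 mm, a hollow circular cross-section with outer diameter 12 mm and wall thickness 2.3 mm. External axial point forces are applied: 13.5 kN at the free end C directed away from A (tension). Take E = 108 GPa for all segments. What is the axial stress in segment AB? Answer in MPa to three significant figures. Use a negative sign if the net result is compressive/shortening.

Internal axial forces (sectioning from the free end, tension +): N_BC = 13.5 kN, N_AB = 13.5 kN.
A_AB = 517.2 mm².
σ_AB = N_AB/A_AB = 13500/517.2 = 26.1 MPa.

26.1 MPa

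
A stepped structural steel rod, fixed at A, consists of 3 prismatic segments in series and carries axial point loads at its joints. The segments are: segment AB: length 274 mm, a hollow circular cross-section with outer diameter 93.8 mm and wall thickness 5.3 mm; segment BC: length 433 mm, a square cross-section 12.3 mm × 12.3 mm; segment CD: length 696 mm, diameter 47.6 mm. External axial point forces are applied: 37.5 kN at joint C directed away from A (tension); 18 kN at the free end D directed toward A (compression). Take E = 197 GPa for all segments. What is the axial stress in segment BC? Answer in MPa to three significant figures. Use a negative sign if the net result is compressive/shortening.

Internal axial forces (sectioning from the free end, tension +): N_CD = -18 kN, N_BC = 19.5 kN, N_AB = 19.5 kN.
A_BC = 151.3 mm².
σ_BC = N_BC/A_BC = 19500/151.3 = 128.9 MPa.

129 MPa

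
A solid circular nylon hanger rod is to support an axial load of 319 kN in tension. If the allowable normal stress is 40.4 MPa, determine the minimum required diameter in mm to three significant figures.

Required area A ≥ P/σ_allow = 319000/40.4 = 7896 mm².
For a solid circular section, d ≥ √(4A/π) = 100.3 mm.

100 mm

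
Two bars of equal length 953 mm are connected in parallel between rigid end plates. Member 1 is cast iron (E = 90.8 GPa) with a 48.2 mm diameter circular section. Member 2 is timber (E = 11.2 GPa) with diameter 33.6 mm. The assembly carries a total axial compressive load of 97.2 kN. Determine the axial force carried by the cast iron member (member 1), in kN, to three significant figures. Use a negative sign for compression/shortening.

A_1 = 1825 mm².
A_2 = 886.7 mm².
Equal strain + equilibrium ⇒ each member carries load in proportion to AE: A₁E₁ = 165700000 N, A₂E₂ = 9931000 N, ΣAE = 175600000 N.
F₁ = P·A₁E₁/ΣAE = -97200·165700000/175600000 = -91700 N.

-91.7 kN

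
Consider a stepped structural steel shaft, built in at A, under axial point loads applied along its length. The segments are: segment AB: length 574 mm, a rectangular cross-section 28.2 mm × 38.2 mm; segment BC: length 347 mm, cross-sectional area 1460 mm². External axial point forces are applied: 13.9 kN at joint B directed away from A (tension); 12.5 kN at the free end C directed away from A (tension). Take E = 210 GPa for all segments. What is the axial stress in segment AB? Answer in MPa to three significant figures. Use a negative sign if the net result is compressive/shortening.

24.5 MPa

Internal axial forces (sectioning from the free end, tension +): N_BC = 12.5 kN, N_AB = 26.4 kN.
A_AB = 1077 mm².
σ_AB = N_AB/A_AB = 26400/1077 = 24.51 MPa.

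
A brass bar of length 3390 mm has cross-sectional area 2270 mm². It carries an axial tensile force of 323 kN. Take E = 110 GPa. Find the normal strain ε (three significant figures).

0.00129

σ = N/A = 142.3 MPa; ε = σ/E = 142.3/110000 = 1.294e-03.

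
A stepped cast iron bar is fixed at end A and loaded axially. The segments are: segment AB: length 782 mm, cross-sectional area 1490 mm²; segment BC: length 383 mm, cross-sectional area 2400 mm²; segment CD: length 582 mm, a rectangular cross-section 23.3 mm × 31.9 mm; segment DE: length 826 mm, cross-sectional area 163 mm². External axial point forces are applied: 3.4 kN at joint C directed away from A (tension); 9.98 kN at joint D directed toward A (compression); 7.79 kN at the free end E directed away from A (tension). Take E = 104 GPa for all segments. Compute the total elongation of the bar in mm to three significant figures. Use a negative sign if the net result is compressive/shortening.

Internal axial forces (sectioning from the free end, tension +): N_DE = 7.79 kN, N_CD = -2.19 kN, N_BC = 1.21 kN, N_AB = 1.21 kN.
A_CD = 743.3 mm².
δ_AB = 1210·782/(1490·104000) = 0.006106 mm
δ_BC = 1210·383/(2400·104000) = 0.001857 mm
δ_CD = -2190·582/(743.3·104000) = -0.01649 mm
δ_DE = 7790·826/(163·104000) = 0.3796 mm
δ = Σδ_i = 0.371 mm.

0.371 mm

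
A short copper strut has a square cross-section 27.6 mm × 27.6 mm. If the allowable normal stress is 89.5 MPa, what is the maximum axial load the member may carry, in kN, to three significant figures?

A = 761.8 mm².
P_max = σ_allow · A = 89.5 · 761.8 = 68180 N = 68.18 kN.

68.2 kN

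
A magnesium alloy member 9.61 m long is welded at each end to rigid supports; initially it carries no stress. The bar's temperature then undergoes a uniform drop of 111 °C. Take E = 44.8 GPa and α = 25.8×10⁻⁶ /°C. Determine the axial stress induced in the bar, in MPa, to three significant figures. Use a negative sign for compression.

128 MPa

Free thermal expansion αLΔT = 25.8e-6 · 9610 · -111 = -27.52 mm.
The walls impose strain ε = −(-27.52)/9610 = 2.8638e-03; σ = Eε = 44800 · 2.8638e-03 = 128.3 MPa.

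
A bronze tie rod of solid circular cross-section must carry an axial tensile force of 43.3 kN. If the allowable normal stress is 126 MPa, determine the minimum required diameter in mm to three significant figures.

Required area A ≥ P/σ_allow = 43300/126 = 343.7 mm².
For a solid circular section, d ≥ √(4A/π) = 20.92 mm.

20.9 mm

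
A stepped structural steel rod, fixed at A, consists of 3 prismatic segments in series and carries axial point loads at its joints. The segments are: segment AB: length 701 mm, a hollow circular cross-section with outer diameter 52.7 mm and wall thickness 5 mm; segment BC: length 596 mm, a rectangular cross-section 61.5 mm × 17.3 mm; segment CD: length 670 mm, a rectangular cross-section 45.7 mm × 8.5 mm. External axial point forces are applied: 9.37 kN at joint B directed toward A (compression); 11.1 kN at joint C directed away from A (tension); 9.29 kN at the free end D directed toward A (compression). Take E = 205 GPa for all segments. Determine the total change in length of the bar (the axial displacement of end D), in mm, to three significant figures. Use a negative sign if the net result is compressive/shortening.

Internal axial forces (sectioning from the free end, tension +): N_CD = -9.29 kN, N_BC = 1.81 kN, N_AB = -7.56 kN.
A_AB = 749.3 mm².
A_BC = 1064 mm².
A_CD = 388.5 mm².
δ_AB = -7560·701/(749.3·205000) = -0.0345 mm
δ_BC = 1810·596/(1064·205000) = 0.004946 mm
δ_CD = -9290·670/(388.5·205000) = -0.07816 mm
δ = Σδ_i = -0.1077 mm.

-0.108 mm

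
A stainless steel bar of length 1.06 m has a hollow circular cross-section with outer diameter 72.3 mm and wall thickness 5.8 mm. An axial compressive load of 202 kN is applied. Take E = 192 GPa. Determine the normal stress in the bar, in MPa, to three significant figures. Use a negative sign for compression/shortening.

A = 1212 mm².
σ = N/A = -202000/1212 = -166.7 MPa.

-167 MPa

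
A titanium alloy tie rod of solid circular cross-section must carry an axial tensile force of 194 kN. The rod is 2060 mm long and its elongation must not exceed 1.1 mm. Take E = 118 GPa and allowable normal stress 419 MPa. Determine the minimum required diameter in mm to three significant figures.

Required area A ≥ P/σ_allow = 194000/419 = 463 mm².
For a solid circular section, d ≥ √(4A/π) = 24.28 mm.
Elongation limit: A ≥ PL/(Eδ_allow) = 194000·2060/(118000·1.1) = 3079 mm² ⇒ d ≥ 62.61 mm.
The elongation limit governs.

62.6 mm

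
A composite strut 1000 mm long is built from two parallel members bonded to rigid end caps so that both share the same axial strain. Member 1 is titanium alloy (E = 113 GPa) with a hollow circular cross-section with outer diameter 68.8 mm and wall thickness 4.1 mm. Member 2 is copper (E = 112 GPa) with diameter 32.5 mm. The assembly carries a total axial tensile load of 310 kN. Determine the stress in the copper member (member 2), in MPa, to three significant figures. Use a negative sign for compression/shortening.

A_1 = 833.4 mm².
A_2 = 829.6 mm².
Equal strain + equilibrium ⇒ each member carries load in proportion to AE: A₁E₁ = 94170000 N, A₂E₂ = 92910000 N, ΣAE = 187100000 N.
σ₂ = P·E₂/ΣAE = 310000·112000/187100000 = 185.6 MPa.

186 MPa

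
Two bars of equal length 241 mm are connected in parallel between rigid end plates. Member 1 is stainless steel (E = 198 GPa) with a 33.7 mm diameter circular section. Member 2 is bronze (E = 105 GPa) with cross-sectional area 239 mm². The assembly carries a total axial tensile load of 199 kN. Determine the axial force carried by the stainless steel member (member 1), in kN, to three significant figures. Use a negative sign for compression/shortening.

174 kN

A_1 = 892 mm².
Equal strain + equilibrium ⇒ each member carries load in proportion to AE: A₁E₁ = 176600000 N, A₂E₂ = 25100000 N, ΣAE = 201700000 N.
F₁ = P·A₁E₁/ΣAE = 199000·176600000/201700000 = 174200 N.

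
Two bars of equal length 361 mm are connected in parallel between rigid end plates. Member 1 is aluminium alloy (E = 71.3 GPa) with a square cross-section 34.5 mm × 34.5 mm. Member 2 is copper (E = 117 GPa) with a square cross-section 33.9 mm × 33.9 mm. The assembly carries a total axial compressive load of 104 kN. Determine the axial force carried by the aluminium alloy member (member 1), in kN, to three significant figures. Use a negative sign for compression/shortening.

-40.2 kN

A_1 = 1190 mm².
A_2 = 1149 mm².
Equal strain + equilibrium ⇒ each member carries load in proportion to AE: A₁E₁ = 84860000 N, A₂E₂ = 134500000 N, ΣAE = 219300000 N.
F₁ = P·A₁E₁/ΣAE = -104000·84860000/219300000 = -40240 N.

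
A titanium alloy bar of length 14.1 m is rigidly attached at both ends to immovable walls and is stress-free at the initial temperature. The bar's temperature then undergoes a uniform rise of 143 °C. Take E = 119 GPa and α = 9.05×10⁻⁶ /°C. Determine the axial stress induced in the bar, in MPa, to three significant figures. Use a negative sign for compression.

Free thermal expansion αLΔT = 9.05e-6 · 14100 · 143 = 18.25 mm.
The walls impose strain ε = −(18.25)/14100 = -1.2941e-03; σ = Eε = 119000 · -1.2941e-03 = -154 MPa.

-154 MPa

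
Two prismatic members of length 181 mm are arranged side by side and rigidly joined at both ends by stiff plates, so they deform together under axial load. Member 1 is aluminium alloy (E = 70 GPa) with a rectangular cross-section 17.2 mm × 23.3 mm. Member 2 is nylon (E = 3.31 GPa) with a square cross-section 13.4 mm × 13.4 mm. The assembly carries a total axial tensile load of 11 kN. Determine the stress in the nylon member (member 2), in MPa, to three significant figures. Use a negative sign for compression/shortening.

1.27 MPa

A_1 = 400.8 mm².
A_2 = 179.6 mm².
Equal strain + equilibrium ⇒ each member carries load in proportion to AE: A₁E₁ = 28050000 N, A₂E₂ = 594300 N, ΣAE = 28650000 N.
σ₂ = P·E₂/ΣAE = 11000·3310/28650000 = 1.271 MPa.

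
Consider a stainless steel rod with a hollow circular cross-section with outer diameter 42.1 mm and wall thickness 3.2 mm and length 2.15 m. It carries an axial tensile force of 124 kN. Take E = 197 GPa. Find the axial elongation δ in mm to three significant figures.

3.46 mm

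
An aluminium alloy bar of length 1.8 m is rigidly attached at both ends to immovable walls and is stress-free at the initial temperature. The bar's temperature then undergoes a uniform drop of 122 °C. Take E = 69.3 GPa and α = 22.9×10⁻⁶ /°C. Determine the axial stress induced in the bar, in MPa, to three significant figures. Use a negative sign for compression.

Free thermal expansion αLΔT = 22.9e-6 · 1800 · -122 = -5.029 mm.
The walls impose strain ε = −(-5.029)/1800 = 2.7938e-03; σ = Eε = 69300 · 2.7938e-03 = 193.6 MPa.

194 MPa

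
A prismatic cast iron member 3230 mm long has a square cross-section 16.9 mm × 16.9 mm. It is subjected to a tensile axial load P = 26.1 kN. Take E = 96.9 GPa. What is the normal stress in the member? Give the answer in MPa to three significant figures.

91.4 MPa

A = 285.6 mm².
σ = N/A = 26100/285.6 = 91.38 MPa.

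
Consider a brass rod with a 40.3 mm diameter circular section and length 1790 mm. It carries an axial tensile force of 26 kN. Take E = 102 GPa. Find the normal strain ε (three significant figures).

2.00e-04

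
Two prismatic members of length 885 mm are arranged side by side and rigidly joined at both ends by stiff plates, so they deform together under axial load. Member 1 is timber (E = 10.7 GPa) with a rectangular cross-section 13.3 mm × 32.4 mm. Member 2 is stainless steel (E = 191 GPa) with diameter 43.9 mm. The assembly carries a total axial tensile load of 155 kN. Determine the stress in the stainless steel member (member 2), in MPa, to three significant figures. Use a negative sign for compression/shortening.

101 MPa

A_1 = 430.9 mm².
A_2 = 1514 mm².
Equal strain + equilibrium ⇒ each member carries load in proportion to AE: A₁E₁ = 4611000 N, A₂E₂ = 289100000 N, ΣAE = 293700000 N.
σ₂ = P·E₂/ΣAE = 155000·191000/293700000 = 100.8 MPa.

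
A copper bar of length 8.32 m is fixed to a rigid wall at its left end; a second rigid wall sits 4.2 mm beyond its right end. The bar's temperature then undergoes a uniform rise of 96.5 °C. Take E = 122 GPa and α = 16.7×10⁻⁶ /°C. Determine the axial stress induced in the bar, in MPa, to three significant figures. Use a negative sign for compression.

Free thermal expansion αLΔT = 16.7e-6 · 8320 · 96.5 = 13.41 mm.
The walls engage after the gap closes; constrained expansion = 13.41 − 4.2 = 9.208 mm.
The walls impose strain ε = −(9.208)/8320 = -1.1067e-03; σ = Eε = 122000 · -1.1067e-03 = -135 MPa.

-135 MPa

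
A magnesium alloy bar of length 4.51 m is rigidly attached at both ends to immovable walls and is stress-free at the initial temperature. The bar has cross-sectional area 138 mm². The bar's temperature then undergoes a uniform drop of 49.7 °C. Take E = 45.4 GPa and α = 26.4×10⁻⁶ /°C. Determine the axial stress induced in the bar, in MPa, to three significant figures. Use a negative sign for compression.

Free thermal expansion αLΔT = 26.4e-6 · 4510 · -49.7 = -5.917 mm.
The walls impose strain ε = −(-5.917)/4510 = 1.3121e-03; σ = Eε = 45400 · 1.3121e-03 = 59.57 MPa.

59.6 MPa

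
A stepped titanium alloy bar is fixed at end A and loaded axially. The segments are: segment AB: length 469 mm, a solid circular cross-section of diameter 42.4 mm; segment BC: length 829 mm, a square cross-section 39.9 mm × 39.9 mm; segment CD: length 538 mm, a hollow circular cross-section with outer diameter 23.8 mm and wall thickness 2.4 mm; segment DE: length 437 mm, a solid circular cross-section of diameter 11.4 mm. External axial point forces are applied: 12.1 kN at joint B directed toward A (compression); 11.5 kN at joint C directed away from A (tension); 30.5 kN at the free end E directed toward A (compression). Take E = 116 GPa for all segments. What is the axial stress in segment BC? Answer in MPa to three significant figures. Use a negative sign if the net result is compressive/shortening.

-11.9 MPa

Internal axial forces (sectioning from the free end, tension +): N_DE = -30.5 kN, N_CD = -30.5 kN, N_BC = -19 kN, N_AB = -31.1 kN.
A_BC = 1592 mm².
σ_BC = N_BC/A_BC = -19000/1592 = -11.93 MPa.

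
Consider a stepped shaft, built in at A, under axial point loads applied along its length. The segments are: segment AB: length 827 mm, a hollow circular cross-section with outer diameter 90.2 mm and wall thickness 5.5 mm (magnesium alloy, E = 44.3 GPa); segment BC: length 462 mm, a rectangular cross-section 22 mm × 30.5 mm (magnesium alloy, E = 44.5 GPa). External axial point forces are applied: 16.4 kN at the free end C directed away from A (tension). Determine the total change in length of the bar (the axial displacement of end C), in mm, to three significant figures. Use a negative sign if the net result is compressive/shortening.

Internal axial forces (sectioning from the free end, tension +): N_BC = 16.4 kN, N_AB = 16.4 kN.
A_AB = 1464 mm².
A_BC = 671 mm².
δ_AB = 16400·827/(1464·44300) = 0.2092 mm
δ_BC = 16400·462/(671·44500) = 0.2537 mm
δ = Σδ_i = 0.4629 mm.

0.463 mm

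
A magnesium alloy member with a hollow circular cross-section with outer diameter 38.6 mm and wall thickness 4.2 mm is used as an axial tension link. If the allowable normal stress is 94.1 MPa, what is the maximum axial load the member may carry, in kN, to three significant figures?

A = 453.9 mm².
P_max = σ_allow · A = 94.1 · 453.9 = 42710 N = 42.71 kN.

42.7 kN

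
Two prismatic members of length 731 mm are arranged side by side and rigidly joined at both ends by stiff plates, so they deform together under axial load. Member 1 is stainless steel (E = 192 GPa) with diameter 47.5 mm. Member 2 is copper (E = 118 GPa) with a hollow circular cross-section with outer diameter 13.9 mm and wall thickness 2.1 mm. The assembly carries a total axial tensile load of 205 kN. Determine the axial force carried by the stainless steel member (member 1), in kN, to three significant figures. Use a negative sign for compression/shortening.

200 kN

A_1 = 1772 mm².
A_2 = 77.85 mm².
Equal strain + equilibrium ⇒ each member carries load in proportion to AE: A₁E₁ = 340200000 N, A₂E₂ = 9186000 N, ΣAE = 349400000 N.
F₁ = P·A₁E₁/ΣAE = 205000·340200000/349400000 = 199600 N.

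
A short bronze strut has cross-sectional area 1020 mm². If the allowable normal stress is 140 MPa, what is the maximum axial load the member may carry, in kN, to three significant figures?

143 kN

P_max = σ_allow · A = 140 · 1020 = 142800 N = 142.8 kN.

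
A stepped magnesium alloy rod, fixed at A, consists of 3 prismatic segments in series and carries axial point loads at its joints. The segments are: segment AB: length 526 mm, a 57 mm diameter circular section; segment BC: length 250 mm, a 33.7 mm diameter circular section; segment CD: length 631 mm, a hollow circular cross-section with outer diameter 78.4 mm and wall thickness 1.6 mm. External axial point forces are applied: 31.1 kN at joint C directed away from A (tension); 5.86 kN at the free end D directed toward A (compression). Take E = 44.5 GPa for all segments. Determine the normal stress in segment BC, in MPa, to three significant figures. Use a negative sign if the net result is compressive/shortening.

Internal axial forces (sectioning from the free end, tension +): N_CD = -5.86 kN, N_BC = 25.24 kN, N_AB = 25.24 kN.
A_BC = 892 mm².
σ_BC = N_BC/A_BC = 25240/892 = 28.3 MPa.

28.3 MPa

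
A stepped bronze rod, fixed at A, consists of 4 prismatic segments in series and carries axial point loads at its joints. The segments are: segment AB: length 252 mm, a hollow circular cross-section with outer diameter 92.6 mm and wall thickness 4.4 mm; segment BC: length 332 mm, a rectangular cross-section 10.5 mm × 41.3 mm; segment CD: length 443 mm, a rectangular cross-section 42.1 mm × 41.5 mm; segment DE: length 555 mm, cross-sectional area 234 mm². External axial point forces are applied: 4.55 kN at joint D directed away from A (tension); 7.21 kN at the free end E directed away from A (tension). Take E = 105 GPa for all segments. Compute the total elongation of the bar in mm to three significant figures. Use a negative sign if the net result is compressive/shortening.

0.300 mm

Internal axial forces (sectioning from the free end, tension +): N_DE = 7.21 kN, N_CD = 11.76 kN, N_BC = 11.76 kN, N_AB = 11.76 kN.
A_AB = 1219 mm².
A_BC = 433.6 mm².
A_CD = 1747 mm².
δ_AB = 11760·252/(1219·105000) = 0.02315 mm
δ_BC = 11760·332/(433.6·105000) = 0.08575 mm
δ_CD = 11760·443/(1747·105000) = 0.0284 mm
δ_DE = 7210·555/(234·105000) = 0.1629 mm
δ = Σδ_i = 0.3002 mm.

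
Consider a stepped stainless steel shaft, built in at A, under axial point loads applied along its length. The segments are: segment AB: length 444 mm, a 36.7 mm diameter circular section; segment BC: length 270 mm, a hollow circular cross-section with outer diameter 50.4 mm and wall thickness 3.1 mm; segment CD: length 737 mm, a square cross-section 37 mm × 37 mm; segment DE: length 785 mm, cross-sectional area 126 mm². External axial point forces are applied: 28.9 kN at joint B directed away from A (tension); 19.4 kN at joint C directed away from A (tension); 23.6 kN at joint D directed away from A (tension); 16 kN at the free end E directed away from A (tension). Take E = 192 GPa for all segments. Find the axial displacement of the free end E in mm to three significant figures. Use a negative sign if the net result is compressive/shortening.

1.00 mm

Internal axial forces (sectioning from the free end, tension +): N_DE = 16 kN, N_CD = 39.6 kN, N_BC = 59 kN, N_AB = 87.9 kN.
A_AB = 1058 mm².
A_BC = 460.7 mm².
A_CD = 1369 mm².
δ_AB = 87900·444/(1058·192000) = 0.1922 mm
δ_BC = 59000·270/(460.7·192000) = 0.1801 mm
δ_CD = 39600·737/(1369·192000) = 0.111 mm
δ_DE = 16000·785/(126·192000) = 0.5192 mm
δ = Σδ_i = 1.002 mm.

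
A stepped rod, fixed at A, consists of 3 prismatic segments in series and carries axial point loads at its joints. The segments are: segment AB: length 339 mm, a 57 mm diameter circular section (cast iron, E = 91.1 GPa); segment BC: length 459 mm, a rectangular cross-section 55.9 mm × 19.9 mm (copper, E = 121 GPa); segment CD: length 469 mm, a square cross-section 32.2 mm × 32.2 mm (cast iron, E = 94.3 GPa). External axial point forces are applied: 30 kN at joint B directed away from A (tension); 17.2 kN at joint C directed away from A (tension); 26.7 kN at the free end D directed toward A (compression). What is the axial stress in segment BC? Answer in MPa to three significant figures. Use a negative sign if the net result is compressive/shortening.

Internal axial forces (sectioning from the free end, tension +): N_CD = -26.7 kN, N_BC = -9.5 kN, N_AB = 20.5 kN.
A_BC = 1112 mm².
σ_BC = N_BC/A_BC = -9500/1112 = -8.54 MPa.

-8.54 MPa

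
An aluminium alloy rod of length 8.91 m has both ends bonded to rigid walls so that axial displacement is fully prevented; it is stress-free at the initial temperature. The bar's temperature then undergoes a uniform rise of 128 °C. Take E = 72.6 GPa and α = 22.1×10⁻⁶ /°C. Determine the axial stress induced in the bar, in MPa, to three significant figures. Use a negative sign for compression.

-205 MPa

Free thermal expansion αLΔT = 22.1e-6 · 8910 · 128 = 25.2 mm.
The walls impose strain ε = −(25.2)/8910 = -2.8288e-03; σ = Eε = 72600 · -2.8288e-03 = -205.4 MPa.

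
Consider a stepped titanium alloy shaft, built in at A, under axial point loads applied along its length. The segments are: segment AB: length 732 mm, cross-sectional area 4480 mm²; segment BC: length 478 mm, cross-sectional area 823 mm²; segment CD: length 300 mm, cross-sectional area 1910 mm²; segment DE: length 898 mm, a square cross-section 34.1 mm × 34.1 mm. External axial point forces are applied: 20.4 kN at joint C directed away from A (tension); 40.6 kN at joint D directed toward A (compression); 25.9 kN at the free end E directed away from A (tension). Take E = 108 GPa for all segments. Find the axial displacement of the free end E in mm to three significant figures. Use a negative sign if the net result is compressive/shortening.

Internal axial forces (sectioning from the free end, tension +): N_DE = 25.9 kN, N_CD = -14.7 kN, N_BC = 5.7 kN, N_AB = 5.7 kN.
A_DE = 1163 mm².
δ_AB = 5700·732/(4480·108000) = 0.008624 mm
δ_BC = 5700·478/(823·108000) = 0.03065 mm
δ_CD = -14700·300/(1910·108000) = -0.02138 mm
δ_DE = 25900·898/(1163·108000) = 0.1852 mm
δ = Σδ_i = 0.2031 mm.

0.203 mm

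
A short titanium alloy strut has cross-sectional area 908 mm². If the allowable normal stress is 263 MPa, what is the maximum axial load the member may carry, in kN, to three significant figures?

P_max = σ_allow · A = 263 · 908 = 238800 N = 238.8 kN.

239 kN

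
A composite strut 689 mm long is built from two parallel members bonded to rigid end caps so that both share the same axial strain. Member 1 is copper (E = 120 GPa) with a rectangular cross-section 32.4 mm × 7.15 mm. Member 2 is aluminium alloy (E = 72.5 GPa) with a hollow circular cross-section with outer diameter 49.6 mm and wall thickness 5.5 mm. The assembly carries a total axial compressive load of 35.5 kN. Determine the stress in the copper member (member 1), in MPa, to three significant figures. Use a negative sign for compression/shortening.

-51.3 MPa

A_1 = 231.7 mm².
A_2 = 762 mm².
Equal strain + equilibrium ⇒ each member carries load in proportion to AE: A₁E₁ = 27800000 N, A₂E₂ = 55240000 N, ΣAE = 83040000 N.
σ₁ = P·E₁/ΣAE = -35500·120000/83040000 = -51.3 MPa.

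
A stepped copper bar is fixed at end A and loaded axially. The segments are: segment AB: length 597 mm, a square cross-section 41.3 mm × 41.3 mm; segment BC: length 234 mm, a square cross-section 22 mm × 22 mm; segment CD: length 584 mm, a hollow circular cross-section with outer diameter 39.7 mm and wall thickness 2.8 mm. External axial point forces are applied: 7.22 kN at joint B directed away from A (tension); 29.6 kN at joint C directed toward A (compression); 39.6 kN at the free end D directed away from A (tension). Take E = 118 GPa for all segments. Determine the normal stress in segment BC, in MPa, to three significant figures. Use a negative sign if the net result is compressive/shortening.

20.7 MPa

Internal axial forces (sectioning from the free end, tension +): N_CD = 39.6 kN, N_BC = 10 kN, N_AB = 17.22 kN.
A_BC = 484 mm².
σ_BC = N_BC/A_BC = 10000/484 = 20.66 MPa.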